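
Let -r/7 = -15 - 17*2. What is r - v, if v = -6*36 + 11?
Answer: 548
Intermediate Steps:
v = -205 (v = -216 + 11 = -205)
r = 343 (r = -7*(-15 - 17*2) = -7*(-15 - 34) = -7*(-49) = 343)
r - v = 343 - 1*(-205) = 343 + 205 = 548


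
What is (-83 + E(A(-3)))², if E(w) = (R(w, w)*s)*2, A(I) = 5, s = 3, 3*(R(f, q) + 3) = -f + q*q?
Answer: 3721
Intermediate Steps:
R(f, q) = -3 - f/3 + q²/3 (R(f, q) = -3 + (-f + q*q)/3 = -3 + (-f + q²)/3 = -3 + (q² - f)/3 = -3 + (-f/3 + q²/3) = -3 - f/3 + q²/3)
E(w) = -18 - 2*w + 2*w² (E(w) = ((-3 - w/3 + w²/3)*3)*2 = (-9 + w² - w)*2 = -18 - 2*w + 2*w²)
(-83 + E(A(-3)))² = (-83 + (-18 - 2*5 + 2*5²))² = (-83 + (-18 - 10 + 2*25))² = (-83 + (-18 - 10 + 50))² = (-83 + 22)² = (-61)² = 3721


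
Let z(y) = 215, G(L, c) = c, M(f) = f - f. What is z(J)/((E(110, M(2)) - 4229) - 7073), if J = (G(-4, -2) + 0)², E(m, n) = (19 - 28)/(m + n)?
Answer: -23650/1243229 ≈ -0.019023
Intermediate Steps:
M(f) = 0
E(m, n) = -9/(m + n)
J = 4 (J = (-2 + 0)² = (-2)² = 4)
z(J)/((E(110, M(2)) - 4229) - 7073) = 215/((-9/(110 + 0) - 4229) - 7073) = 215/((-9/110 - 4229) - 7073) = 215/(-465199/110 - 7073) = 215/(-1243229/110) = 215*(-110/1243229) = -23650/1243229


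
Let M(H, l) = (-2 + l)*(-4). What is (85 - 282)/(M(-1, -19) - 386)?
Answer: 197/302 ≈ 0.65232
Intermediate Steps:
M(H, l) = 8 - 4*l
(85 - 282)/(M(-1, -19) - 386) = (85 - 282)/((8 - 4*(-19)) - 386) = -197/((8 + 76) - 386) = -197/(84 - 386) = -197/(-302) = -197*(-1/302) = 197/302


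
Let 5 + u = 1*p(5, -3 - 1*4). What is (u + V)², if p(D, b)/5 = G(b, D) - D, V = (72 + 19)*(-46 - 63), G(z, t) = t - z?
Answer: 97792321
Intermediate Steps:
V = -9919 (V = 91*(-109) = -9919)
p(D, b) = -5*b (p(D, b) = 5*((D - b) - D) = 5*(-b) = -5*b)
u = 30 (u = -5 + 1*(-5*(-3 - 1*4)) = -5 + 1*(-5*(-3 - 4)) = -5 + 1*(-5*(-7)) = -5 + 1*35 = -5 + 35 = 30)
(u + V)² = (30 - 9919)² = (-9889)² = 97792321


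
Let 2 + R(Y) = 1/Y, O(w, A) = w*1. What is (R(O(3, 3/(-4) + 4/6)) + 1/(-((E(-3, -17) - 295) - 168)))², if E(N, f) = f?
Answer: 638401/230400 ≈ 2.7708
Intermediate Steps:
O(w, A) = w
R(Y) = -2 + 1/Y
(R(O(3, 3/(-4) + 4/6)) + 1/(-((E(-3, -17) - 295) - 168)))² = ((-2 + 1/3) + 1/(-((-17 - 295) - 168)))² = ((-2 + ⅓) + 1/(-(-312 - 168)))² = (-5/3 + 1/(-1*(-480)))² = (-5/3 + 1/480)² = (-799/480)² = 638401/230400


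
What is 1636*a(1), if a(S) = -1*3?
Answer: -4908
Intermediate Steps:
a(S) = -3
1636*a(1) = 1636*(-3) = -4908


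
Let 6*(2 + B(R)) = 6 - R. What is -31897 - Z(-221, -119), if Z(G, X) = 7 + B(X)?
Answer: -191537/6 ≈ -31923.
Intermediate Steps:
B(R) = -1 - R/6 (B(R) = -2 + (6 - R)/6 = -2 + (1 - R/6) = -1 - R/6)
Z(G, X) = 6 - X/6 (Z(G, X) = 7 + (-1 - X/6) = 6 - X/6)
-31897 - Z(-221, -119) = -31897 - (6 - 1/6*(-119)) = -31897 - (6 + 119/6) = -31897 - 1*155/6 = -31897 - 155/6 = -191537/6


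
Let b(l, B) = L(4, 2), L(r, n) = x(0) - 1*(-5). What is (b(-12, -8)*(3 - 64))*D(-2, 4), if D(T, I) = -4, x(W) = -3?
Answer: 488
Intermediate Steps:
L(r, n) = 2 (L(r, n) = -3 - 1*(-5) = -3 + 5 = 2)
b(l, B) = 2
(b(-12, -8)*(3 - 64))*D(-2, 4) = (2*(3 - 64))*(-4) = (2*(-61))*(-4) = -122*(-4) = 488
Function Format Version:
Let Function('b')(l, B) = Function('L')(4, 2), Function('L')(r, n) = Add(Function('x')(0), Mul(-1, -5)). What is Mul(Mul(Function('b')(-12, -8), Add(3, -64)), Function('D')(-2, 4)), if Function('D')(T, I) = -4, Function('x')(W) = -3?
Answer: 488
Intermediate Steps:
Function('L')(r, n) = 2 (Function('L')(r, n) = Add(-3, Mul(-1, -5)) = Add(-3, 5) = 2)
Function('b')(l, B) = 2
Mul(Mul(Function('b')(-12, -8), Add(3, -64)), Function('D')(-2, 4)) = Mul(Mul(2, Add(3, -64)), -4) = Mul(Mul(2, -61), -4) = Mul(-122, -4) = 488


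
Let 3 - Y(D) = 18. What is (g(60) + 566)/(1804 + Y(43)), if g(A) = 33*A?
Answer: 2546/1789 ≈ 1.4231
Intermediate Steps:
Y(D) = -15 (Y(D) = 3 - 1*18 = 3 - 18 = -15)
(g(60) + 566)/(1804 + Y(43)) = (33*60 + 566)/(1804 - 15) = (1980 + 566)/1789 = 2546*(1/1789) = 2546/1789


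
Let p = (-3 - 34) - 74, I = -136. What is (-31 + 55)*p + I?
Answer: -2800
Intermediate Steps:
p = -111 (p = -37 - 74 = -111)
(-31 + 55)*p + I = (-31 + 55)*(-111) - 136 = 24*(-111) - 136 = -2664 - 136 = -2800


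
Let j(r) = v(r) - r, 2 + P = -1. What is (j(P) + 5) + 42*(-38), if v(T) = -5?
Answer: -1593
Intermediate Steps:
P = -3 (P = -2 - 1 = -3)
j(r) = -5 - r
(j(P) + 5) + 42*(-38) = ((-5 - 1*(-3)) + 5) + 42*(-38) = ((-5 + 3) + 5) - 1596 = (-2 + 5) - 1596 = 3 - 1596 = -1593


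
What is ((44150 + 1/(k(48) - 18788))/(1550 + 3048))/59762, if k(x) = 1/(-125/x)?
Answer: 103688394075/645347349798448 ≈ 0.00016067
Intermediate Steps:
k(x) = -x/125
((44150 + 1/(k(48) - 18788))/(1550 + 3048))/59762 = ((44150 + 1/(-1/125*48 - 18788))/(1550 + 3048))/59762 = ((44150 + 1/(-48/125 - 18788))/4598)*(1/59762) = ((44150 + 1/(-2348548/125))*(1/4598))*(1/59762) = ((44150 - 125/2348548)*(1/4598))*(1/59762) = ((103688394075/2348548)*(1/4598))*(1/59762) = (103688394075/10798623704)*(1/59762) = 103688394075/645347349798448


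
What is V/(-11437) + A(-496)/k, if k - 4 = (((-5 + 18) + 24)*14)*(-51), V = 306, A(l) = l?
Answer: -1204966/151048459 ≈ -0.0079774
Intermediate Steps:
k = -26414 (k = 4 + (((-5 + 18) + 24)*14)*(-51) = 4 + ((13 + 24)*14)*(-51) = 4 + (37*14)*(-51) = 4 + 518*(-51) = 4 - 26418 = -26414)
V/(-11437) + A(-496)/k = 306/(-11437) - 496/(-26414) = 306*(-1/11437) - 496*(-1/26414) = -306/11437 + 248/13207 = -1204966/151048459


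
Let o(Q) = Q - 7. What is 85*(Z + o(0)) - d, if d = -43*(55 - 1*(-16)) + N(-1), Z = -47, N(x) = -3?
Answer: -1534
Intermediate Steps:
o(Q) = -7 + Q
d = -3056 (d = -43*(55 - 1*(-16)) - 3 = -43*(55 + 16) - 3 = -43*71 - 3 = -3053 - 3 = -3056)
85*(Z + o(0)) - d = 85*(-47 + (-7 + 0)) - 1*(-3056) = 85*(-47 - 7) + 3056 = 85*(-54) + 3056 = -4590 + 3056 = -1534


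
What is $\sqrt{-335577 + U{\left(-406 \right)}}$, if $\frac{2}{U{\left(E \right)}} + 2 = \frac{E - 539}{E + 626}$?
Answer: $\frac{i \sqrt{25748512009}}{277} \approx 579.29 i$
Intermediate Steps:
$U{\left(E \right)} = \frac{2}{-2 + \frac{-539 + E}{626 + E}}$ ($U{\left(E \right)} = \frac{2}{-2 + \frac{E - 539}{E + 626}} = \frac{2}{-2 + \frac{-539 + E}{626 + E}}$)
$\sqrt{-335577 + U{\left(-406 \right)}} = \sqrt{-335577 + \frac{2 \left(-626 - -406\right)}{1791 - 406}} = \sqrt{-335577 + \frac{2 \left(-626 + 406\right)}{1385}} = \sqrt{-335577 + 2 \cdot \frac{1}{1385} \left(-220\right)} = \sqrt{-335577 - \frac{88}{277}} = \sqrt{- \frac{92954917}{277}} = \frac{i \sqrt{25748512009}}{277}$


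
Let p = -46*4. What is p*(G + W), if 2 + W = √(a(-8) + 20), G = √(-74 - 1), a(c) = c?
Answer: 368 + √3*(-368 - 920*I) ≈ -269.39 - 1593.5*I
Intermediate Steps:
G = 5*I*√3 (G = √(-75) = 5*I*√3 ≈ 8.6602*I)
p = -184
W = -2 + 2*√3 (W = -2 + √(-8 + 20) = -2 + √12 = -2 + 2*√3 ≈ 1.4641)
p*(G + W) = -184*(5*I*√3 + (-2 + 2*√3)) = -184*(-2 + 2*√3 + 5*I*√3) = 368 - 368*√3 - 920*I*√3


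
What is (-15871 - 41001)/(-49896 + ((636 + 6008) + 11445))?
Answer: 56872/31807 ≈ 1.7880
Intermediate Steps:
(-15871 - 41001)/(-49896 + ((636 + 6008) + 11445)) = -56872/(-49896 + (6644 + 11445)) = -56872/(-49896 + 18089) = -56872/(-31807) = -56872*(-1/31807) = 56872/31807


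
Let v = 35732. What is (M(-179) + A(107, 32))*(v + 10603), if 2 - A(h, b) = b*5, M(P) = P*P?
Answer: 1477298805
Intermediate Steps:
M(P) = P²
A(h, b) = 2 - 5*b (A(h, b) = 2 - b*5 = 2 - 5*b)
(M(-179) + A(107, 32))*(v + 10603) = ((-179)² + (2 - 5*32))*(35732 + 10603) = (32041 + (2 - 160))*46335 = (32041 - 158)*46335 = 31883*46335 = 1477298805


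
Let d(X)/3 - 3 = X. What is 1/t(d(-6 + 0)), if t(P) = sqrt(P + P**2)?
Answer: sqrt(2)/12 ≈ 0.11785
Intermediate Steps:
d(X) = 9 + 3*X
1/t(d(-6 + 0)) = 1/(sqrt((9 + 3*(-6 + 0))*(1 + (9 + 3*(-6 + 0))))) = 1/(sqrt((9 + 3*(-6))*(1 + (9 + 3*(-6))))) = 1/(sqrt((9 - 18)*(1 + (9 - 18)))) = 1/(sqrt(-9*(1 - 9))) = 1/(sqrt(-9*(-8))) = 1/(sqrt(72)) = 1/(6*sqrt(2)) = sqrt(2)/12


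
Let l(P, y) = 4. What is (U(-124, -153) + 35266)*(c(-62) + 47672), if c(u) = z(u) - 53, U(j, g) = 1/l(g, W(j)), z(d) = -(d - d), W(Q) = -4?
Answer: 6717374235/4 ≈ 1.6793e+9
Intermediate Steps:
z(d) = 0 (z(d) = -1*0 = 0)
U(j, g) = 1/4
c(u) = -53 (c(u) = 0 - 53 = -53)
(U(-124, -153) + 35266)*(c(-62) + 47672) = (1/4 + 35266)*(-53 + 47672) = (141065/4)*47619 = 6717374235/4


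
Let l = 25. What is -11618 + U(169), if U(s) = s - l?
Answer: -11474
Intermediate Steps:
U(s) = -25 + s (U(s) = s - 1*25 = s - 25 = -25 + s)
-11618 + U(169) = -11618 + (-25 + 169) = -11618 + 144 = -11474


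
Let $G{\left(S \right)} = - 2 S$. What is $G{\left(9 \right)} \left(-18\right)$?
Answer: $324$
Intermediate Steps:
$G{\left(9 \right)} \left(-18\right) = \left(-2\right) 9 \left(-18\right) = \left(-18\right) \left(-18\right) = 324$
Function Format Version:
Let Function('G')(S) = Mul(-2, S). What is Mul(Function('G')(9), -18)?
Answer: 324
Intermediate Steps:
Mul(Function('G')(9), -18) = Mul(Mul(-2, 9), -18) = Mul(-18, -18) = 324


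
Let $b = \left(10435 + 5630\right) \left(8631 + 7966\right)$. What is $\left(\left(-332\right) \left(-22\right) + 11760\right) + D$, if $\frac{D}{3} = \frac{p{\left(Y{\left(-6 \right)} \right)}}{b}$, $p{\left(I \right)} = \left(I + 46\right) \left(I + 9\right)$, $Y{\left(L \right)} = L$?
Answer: $\frac{112956659264}{5925129} \approx 19064.0$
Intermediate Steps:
$b = 266630805$ ($b = 16065 \cdot 16597 = 266630805$)
$p{\left(I \right)} = \left(9 + I\right) \left(46 + I\right)$ ($p{\left(I \right)} = \left(46 + I\right) \left(9 + I\right) = \left(9 + I\right) \left(46 + I\right)$)
$D = \frac{8}{5925129}$ ($D = 3 \frac{414 + \left(-6\right)^{2} + 55 \left(-6\right)}{266630805} = 3 \left(414 + 36 - 330\right) \frac{1}{266630805} = 3 \cdot 120 \cdot \frac{1}{266630805} = 3 \cdot \frac{8}{17775387} = \frac{8}{5925129} \approx 1.3502 \cdot 10^{-6}$)
$\left(\left(-332\right) \left(-22\right) + 11760\right) + D = \left(\left(-332\right) \left(-22\right) + 11760\right) + \frac{8}{5925129} = \left(7304 + 11760\right) + \frac{8}{5925129} = 19064 + \frac{8}{5925129} = \frac{112956659264}{5925129}$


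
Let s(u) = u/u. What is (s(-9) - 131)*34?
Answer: -4420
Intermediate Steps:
s(u) = 1
(s(-9) - 131)*34 = (1 - 131)*34 = -130*34 = -4420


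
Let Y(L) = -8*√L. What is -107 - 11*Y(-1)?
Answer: -107 + 88*I ≈ -107.0 + 88.0*I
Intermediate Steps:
-107 - 11*Y(-1) = -107 - (-88)*√(-1) = -107 - (-88)*I = -107 + 88*I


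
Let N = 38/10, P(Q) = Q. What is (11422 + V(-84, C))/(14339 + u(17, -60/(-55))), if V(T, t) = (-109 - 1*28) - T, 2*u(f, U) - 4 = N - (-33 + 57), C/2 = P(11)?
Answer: 113690/143309 ≈ 0.79332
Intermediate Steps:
C = 22 (C = 2*11 = 22)
N = 19/5 (N = 38*(1/10) = 19/5 ≈ 3.8000)
u(f, U) = -81/10 (u(f, U) = 2 + (19/5 - (-33 + 57))/2 = 2 + (19/5 - 1*24)/2 = 2 + (19/5 - 24)/2 = 2 + (1/2)*(-101/5) = 2 - 101/10 = -81/10)
V(T, t) = -137 - T (V(T, t) = (-109 - 28) - T = -137 - T)
(11422 + V(-84, C))/(14339 + u(17, -60/(-55))) = (11422 + (-137 - 1*(-84)))/(14339 - 81/10) = (11422 + (-137 + 84))/(143309/10) = (11422 - 53)*(10/143309) = 11369*(10/143309) = 113690/143309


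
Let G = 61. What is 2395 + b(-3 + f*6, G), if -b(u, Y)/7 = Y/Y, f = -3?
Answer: 2388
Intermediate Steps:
b(u, Y) = -7 (b(u, Y) = -7*Y/Y = -7*1 = -7)
2395 + b(-3 + f*6, G) = 2395 - 7 = 2388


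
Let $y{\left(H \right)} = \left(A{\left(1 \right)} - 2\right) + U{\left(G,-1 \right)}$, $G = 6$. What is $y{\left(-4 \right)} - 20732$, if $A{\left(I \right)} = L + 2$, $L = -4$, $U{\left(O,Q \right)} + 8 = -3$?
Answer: $-20747$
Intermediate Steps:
$U{\left(O,Q \right)} = -11$ ($U{\left(O,Q \right)} = -8 - 3 = -11$)
$A{\left(I \right)} = -2$ ($A{\left(I \right)} = -4 + 2 = -2$)
$y{\left(H \right)} = -15$ ($y{\left(H \right)} = \left(-2 - 2\right) - 11 = -4 - 11 = -15$)
$y{\left(-4 \right)} - 20732 = -15 - 20732 = -20747$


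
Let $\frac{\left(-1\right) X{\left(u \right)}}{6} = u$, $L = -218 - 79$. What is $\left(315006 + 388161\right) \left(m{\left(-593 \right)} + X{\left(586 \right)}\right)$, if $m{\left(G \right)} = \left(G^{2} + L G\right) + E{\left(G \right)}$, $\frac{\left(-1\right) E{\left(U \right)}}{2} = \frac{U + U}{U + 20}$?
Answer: $\frac{70409323501130}{191} \approx 3.6864 \cdot 10^{11}$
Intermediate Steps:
$L = -297$
$E{\left(U \right)} = - \frac{4 U}{20 + U}$ ($E{\left(U \right)} = - 2 \frac{U + U}{U + 20} = - 2 \frac{2 U}{20 + U} = - \frac{4 U}{20 + U}$)
$X{\left(u \right)} = - 6 u$
$m{\left(G \right)} = G^{2} - 297 G - \frac{4 G}{20 + G}$ ($m{\left(G \right)} = \left(G^{2} - 297 G\right) - \frac{4 G}{20 + G} = G^{2} - 297 G - \frac{4 G}{20 + G}$)
$\left(315006 + 388161\right) \left(m{\left(-593 \right)} + X{\left(586 \right)}\right) = \left(315006 + 388161\right) \left(- \frac{593 \left(-4 + \left(-297 - 593\right) \left(20 - 593\right)\right)}{20 - 593} - 3516\right) = 703167 \left(- \frac{593 \left(-4 - -509970\right)}{-573} - 3516\right) = 703167 \left(\left(-593\right) \left(- \frac{1}{573}\right) \left(-4 + 509970\right) - 3516\right) = 703167 \left(\left(-593\right) \left(- \frac{1}{573}\right) 509966 - 3516\right) = 703167 \left(\frac{302409838}{573} - 3516\right) = 703167 \cdot \frac{300395170}{573} = \frac{70409323501130}{191}$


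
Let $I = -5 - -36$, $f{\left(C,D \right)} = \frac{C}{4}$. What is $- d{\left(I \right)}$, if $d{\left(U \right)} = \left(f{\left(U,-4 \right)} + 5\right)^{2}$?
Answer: $- \frac{2601}{16} \approx -162.56$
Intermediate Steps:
$f{\left(C,D \right)} = \frac{C}{4}$ ($f{\left(C,D \right)} = C \frac{1}{4} = \frac{C}{4}$)
$I = 31$ ($I = -5 + 36 = 31$)
$d{\left(U \right)} = \left(5 + \frac{U}{4}\right)^{2}$ ($d{\left(U \right)} = \left(\frac{U}{4} + 5\right)^{2} = \left(5 + \frac{U}{4}\right)^{2}$)
$- d{\left(I \right)} = - \frac{\left(20 + 31\right)^{2}}{16} = - \frac{51^{2}}{16} = - \frac{2601}{16}$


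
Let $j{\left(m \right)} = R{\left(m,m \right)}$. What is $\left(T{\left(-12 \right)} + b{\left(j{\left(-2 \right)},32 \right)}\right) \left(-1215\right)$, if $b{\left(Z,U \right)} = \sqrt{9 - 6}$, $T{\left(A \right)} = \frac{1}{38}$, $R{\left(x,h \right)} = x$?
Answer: $- \frac{1215}{38} - 1215 \sqrt{3} \approx -2136.4$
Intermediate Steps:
$j{\left(m \right)} = m$
$T{\left(A \right)} = \frac{1}{38}$
$b{\left(Z,U \right)} = \sqrt{3}$
$\left(T{\left(-12 \right)} + b{\left(j{\left(-2 \right)},32 \right)}\right) \left(-1215\right) = \left(\frac{1}{38} + \sqrt{3}\right) \left(-1215\right) = - \frac{1215}{38} - 1215 \sqrt{3}$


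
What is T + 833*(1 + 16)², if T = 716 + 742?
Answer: 242195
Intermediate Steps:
T = 1458
T + 833*(1 + 16)² = 1458 + 833*(1 + 16)² = 1458 + 833*17² = 1458 + 833*289 = 1458 + 240737 = 242195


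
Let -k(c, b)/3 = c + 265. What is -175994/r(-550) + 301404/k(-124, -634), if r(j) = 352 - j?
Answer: -57718645/63591 ≈ -907.65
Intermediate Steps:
k(c, b) = -795 - 3*c (k(c, b) = -3*(c + 265) = -3*(265 + c) = -795 - 3*c)
-175994/r(-550) + 301404/k(-124, -634) = -175994/(352 - 1*(-550)) + 301404/(-795 - 3*(-124)) = -175994/(352 + 550) + 301404/(-795 + 372) = -175994/902 + 301404/(-423) = -175994*1/902 + 301404*(-1/423) = -87997/451 - 100468/141 = -57718645/63591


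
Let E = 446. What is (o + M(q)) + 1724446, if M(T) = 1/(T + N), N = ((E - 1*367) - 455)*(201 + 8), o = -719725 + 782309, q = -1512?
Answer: 143133954879/80096 ≈ 1.7870e+6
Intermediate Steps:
o = 62584
N = -78584 (N = ((446 - 1*367) - 455)*(201 + 8) = ((446 - 367) - 455)*209 = (79 - 455)*209 = -376*209 = -78584)
M(T) = 1/(-78584 + T) (M(T) = 1/(T - 78584) = 1/(-78584 + T))
(o + M(q)) + 1724446 = (62584 + 1/(-78584 - 1512)) + 1724446 = (62584 + 1/(-80096)) + 1724446 = (62584 - 1/80096) + 1724446 = 5012728063/80096 + 1724446 = 143133954879/80096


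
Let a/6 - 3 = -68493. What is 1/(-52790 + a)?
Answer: -1/463730 ≈ -2.1564e-6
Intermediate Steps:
a = -410940 (a = 18 + 6*(-68493) = 18 - 410958 = -410940)
1/(-52790 + a) = 1/(-52790 - 410940) = 1/(-463730) = -1/463730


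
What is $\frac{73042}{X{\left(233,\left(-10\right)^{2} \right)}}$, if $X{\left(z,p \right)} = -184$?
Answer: $- \frac{36521}{92} \approx -396.97$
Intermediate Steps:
$\frac{73042}{X{\left(233,\left(-10\right)^{2} \right)}} = \frac{73042}{-184} = 73042 \left(- \frac{1}{184}\right) = - \frac{36521}{92}$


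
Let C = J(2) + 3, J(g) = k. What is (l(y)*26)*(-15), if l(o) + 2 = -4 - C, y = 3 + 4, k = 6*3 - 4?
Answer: 8970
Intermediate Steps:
k = 14 (k = 18 - 4 = 14)
J(g) = 14
C = 17 (C = 14 + 3 = 17)
y = 7
l(o) = -23 (l(o) = -2 + (-4 - 1*17) = -2 + (-4 - 17) = -2 - 21 = -23)
(l(y)*26)*(-15) = -23*26*(-15) = -598*(-15) = 8970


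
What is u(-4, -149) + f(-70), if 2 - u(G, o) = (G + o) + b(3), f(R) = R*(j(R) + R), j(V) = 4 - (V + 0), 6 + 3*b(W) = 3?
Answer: -124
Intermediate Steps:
b(W) = -1 (b(W) = -2 + (1/3)*3 = -2 + 1 = -1)
j(V) = 4 - V
f(R) = 4*R (f(R) = R*((4 - R) + R) = R*4 = 4*R)
u(G, o) = 3 - G - o (u(G, o) = 2 - ((G + o) - 1) = 2 - (-1 + G + o) = 2 + (1 - G - o) = 3 - G - o)
u(-4, -149) + f(-70) = (3 - 1*(-4) - 1*(-149)) + 4*(-70) = (3 + 4 + 149) - 280 = 156 - 280 = -124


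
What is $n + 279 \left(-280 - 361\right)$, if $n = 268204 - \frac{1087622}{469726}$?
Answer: $\frac{20987988184}{234863} \approx 89363.0$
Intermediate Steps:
$n = \frac{62990652241}{234863}$ ($n = 268204 - \frac{543811}{234863} = \frac{62990652241}{234863} \approx 2.682 \cdot 10^{5}$)
$n + 279 \left(-280 - 361\right) = \frac{62990652241}{234863} + 279 \left(-280 - 361\right) = \frac{62990652241}{234863} + 279 \left(-641\right) = \frac{62990652241}{234863} - 178839 = \frac{20987988184}{234863}$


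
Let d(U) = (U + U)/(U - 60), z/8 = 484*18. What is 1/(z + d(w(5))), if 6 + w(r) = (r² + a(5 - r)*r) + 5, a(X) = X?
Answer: 3/209084 ≈ 1.4348e-5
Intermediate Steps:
w(r) = -1 + r² + r*(5 - r) (w(r) = -6 + ((r² + (5 - r)*r) + 5) = -6 + ((r² + r*(5 - r)) + 5) = -6 + (5 + r² + r*(5 - r)) = -1 + r² + r*(5 - r))
z = 69696 (z = 8*(484*18) = 8*8712 = 69696)
d(U) = 2*U/(-60 + U) (d(U) = (2*U)/(-60 + U) = 2*U/(-60 + U))
1/(z + d(w(5))) = 1/(69696 + 2*(-1 + 5*5)/(-60 + (-1 + 5*5))) = 1/(69696 + 2*(-1 + 25)/(-60 + (-1 + 25))) = 1/(69696 + 2*24/(-60 + 24)) = 1/(69696 + 2*24/(-36)) = 1/(69696 + 2*24*(-1/36)) = 1/(69696 - 4/3) = 1/(209084/3) = 3/209084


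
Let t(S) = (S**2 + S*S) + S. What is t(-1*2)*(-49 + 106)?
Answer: 342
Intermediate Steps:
t(S) = S + 2*S**2 (t(S) = (S**2 + S**2) + S = 2*S**2 + S = S + 2*S**2)
t(-1*2)*(-49 + 106) = ((-1*2)*(1 + 2*(-1*2)))*(-49 + 106) = -2*(1 + 2*(-2))*57 = -2*(1 - 4)*57 = -2*(-3)*57 = 6*57 = 342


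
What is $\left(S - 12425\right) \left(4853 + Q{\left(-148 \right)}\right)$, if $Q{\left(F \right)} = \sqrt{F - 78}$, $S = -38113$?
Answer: $-245260914 - 50538 i \sqrt{226} \approx -2.4526 \cdot 10^{8} - 7.5975 \cdot 10^{5} i$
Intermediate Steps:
$Q{\left(F \right)} = \sqrt{-78 + F}$
$\left(S - 12425\right) \left(4853 + Q{\left(-148 \right)}\right) = \left(-38113 - 12425\right) \left(4853 + \sqrt{-78 - 148}\right) = - 50538 \left(4853 + \sqrt{-226}\right) = - 50538 \left(4853 + i \sqrt{226}\right) = -245260914 - 50538 i \sqrt{226}$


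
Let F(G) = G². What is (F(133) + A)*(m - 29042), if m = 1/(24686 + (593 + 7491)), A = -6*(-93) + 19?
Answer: -8691933994087/16385 ≈ -5.3048e+8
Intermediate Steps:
A = 577 (A = 558 + 19 = 577)
m = 1/32770 (m = 1/(24686 + 8084) = 1/32770 ≈ 3.0516e-5)
(F(133) + A)*(m - 29042) = (133² + 577)*(1/32770 - 29042) = (17689 + 577)*(-951706339/32770) = 18266*(-951706339/32770) = -8691933994087/16385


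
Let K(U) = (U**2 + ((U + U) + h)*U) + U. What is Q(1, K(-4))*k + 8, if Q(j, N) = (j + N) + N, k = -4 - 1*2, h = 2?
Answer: -430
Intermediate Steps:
K(U) = U + U**2 + U*(2 + 2*U) (K(U) = (U**2 + ((U + U) + 2)*U) + U = (U**2 + (2*U + 2)*U) + U = (U**2 + (2 + 2*U)*U) + U = (U**2 + U*(2 + 2*U)) + U = U + U**2 + U*(2 + 2*U))
k = -6 (k = -4 - 2 = -6)
Q(j, N) = j + 2*N (Q(j, N) = (N + j) + N = j + 2*N)
Q(1, K(-4))*k + 8 = (1 + 2*(3*(-4)*(1 - 4)))*(-6) + 8 = (1 + 2*(3*(-4)*(-3)))*(-6) + 8 = (1 + 2*36)*(-6) + 8 = (1 + 72)*(-6) + 8 = 73*(-6) + 8 = -438 + 8 = -430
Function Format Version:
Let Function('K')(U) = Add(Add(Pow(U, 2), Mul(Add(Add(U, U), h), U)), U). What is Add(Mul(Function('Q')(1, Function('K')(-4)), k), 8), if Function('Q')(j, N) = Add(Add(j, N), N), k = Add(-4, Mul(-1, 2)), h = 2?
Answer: -430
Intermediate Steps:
Function('K')(U) = Add(U, Pow(U, 2), Mul(U, Add(2, Mul(2, U)))) (Function('K')(U) = Add(Add(Pow(U, 2), Mul(Add(Add(U, U), 2), U)), U) = Add(Add(Pow(U, 2), Mul(Add(Mul(2, U), 2), U)), U) = Add(Add(Pow(U, 2), Mul(Add(2, Mul(2, U)), U)), U) = Add(Add(Pow(U, 2), Mul(U, Add(2, Mul(2, U)))), U) = Add(U, Pow(U, 2), Mul(U, Add(2, Mul(2, U)))))
k = -6 (k = Add(-4, -2) = -6)
Function('Q')(j, N) = Add(j, Mul(2, N)) (Function('Q')(j, N) = Add(Add(N, j), N) = Add(j, Mul(2, N)))
Add(Mul(Function('Q')(1, Function('K')(-4)), k), 8) = Add(Mul(Add(1, Mul(2, Mul(3, -4, Add(1, -4)))), -6), 8) = Add(Mul(Add(1, Mul(2, Mul(3, -4, -3))), -6), 8) = Add(Mul(Add(1, Mul(2, 36)), -6), 8) = Add(Mul(Add(1, 72), -6), 8) = Add(Mul(73, -6), 8) = Add(-438, 8) = -430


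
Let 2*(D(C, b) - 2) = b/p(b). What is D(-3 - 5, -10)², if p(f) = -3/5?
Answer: 961/9 ≈ 106.78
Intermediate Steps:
p(f) = -⅗ (p(f) = -3*⅕ = -⅗)
D(C, b) = 2 - 5*b/6 (D(C, b) = 2 + (b/(-⅗))/2 = 2 + (b*(-5/3))/2 = 2 + (-5*b/3)/2 = 2 - 5*b/6)
D(-3 - 5, -10)² = (2 - ⅚*(-10))² = (2 + 25/3)² = (31/3)² = 961/9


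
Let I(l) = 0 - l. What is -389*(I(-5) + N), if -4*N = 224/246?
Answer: -228343/123 ≈ -1856.4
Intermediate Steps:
I(l) = -l
N = -28/123 (N = -56/246 = -¼*112/123 = -28/123 ≈ -0.22764)
-389*(I(-5) + N) = -389*(-1*(-5) - 28/123) = -389*(5 - 28/123) = -389*587/123 = -228343/123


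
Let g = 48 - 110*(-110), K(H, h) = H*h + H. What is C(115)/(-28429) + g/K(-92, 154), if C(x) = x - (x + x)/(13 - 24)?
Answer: -955057278/1114843235 ≈ -0.85667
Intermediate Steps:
K(H, h) = H + H*h
C(x) = 13*x/11 (C(x) = x - 2*x/(-11) = x - 2*x*(-1)/11 = x - (-2)*x/11 = x + 2*x/11 = 13*x/11)
g = 12148 (g = 48 + 12100 = 12148)
C(115)/(-28429) + g/K(-92, 154) = ((13/11)*115)/(-28429) + 12148/((-92*(1 + 154))) = (1495/11)*(-1/28429) + 12148/((-92*155)) = -1495/312719 + 12148/(-14260) = -1495/312719 + 12148*(-1/14260) = -1495/312719 - 3037/3565 = -955057278/1114843235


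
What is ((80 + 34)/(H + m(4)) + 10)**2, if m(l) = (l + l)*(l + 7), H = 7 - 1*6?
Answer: 1008016/7921 ≈ 127.26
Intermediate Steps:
H = 1 (H = 7 - 6 = 1)
m(l) = 2*l*(7 + l) (m(l) = (2*l)*(7 + l) = 2*l*(7 + l))
((80 + 34)/(H + m(4)) + 10)**2 = ((80 + 34)/(1 + 2*4*(7 + 4)) + 10)**2 = (114/(1 + 2*4*11) + 10)**2 = (114/(1 + 88) + 10)**2 = (114/89 + 10)**2 = (1004/89)**2 = 1008016/7921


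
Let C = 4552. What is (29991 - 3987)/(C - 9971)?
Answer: -26004/5419 ≈ -4.7987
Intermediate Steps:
(29991 - 3987)/(C - 9971) = (29991 - 3987)/(4552 - 9971) = 26004/(-5419) = 26004*(-1/5419) = -26004/5419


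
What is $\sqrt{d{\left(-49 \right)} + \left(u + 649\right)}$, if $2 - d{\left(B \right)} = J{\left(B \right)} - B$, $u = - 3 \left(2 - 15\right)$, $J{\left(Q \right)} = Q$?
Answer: $\sqrt{690} \approx 26.268$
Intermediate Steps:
$u = 39$ ($u = \left(-3\right) \left(-13\right) = 39$)
$d{\left(B \right)} = 2$ ($d{\left(B \right)} = 2 - \left(B - B\right) = 2 - 0 = 2 + 0 = 2$)
$\sqrt{d{\left(-49 \right)} + \left(u + 649\right)} = \sqrt{2 + \left(39 + 649\right)} = \sqrt{2 + 688} = \sqrt{690}$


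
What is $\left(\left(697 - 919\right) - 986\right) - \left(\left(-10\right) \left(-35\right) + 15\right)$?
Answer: $-1573$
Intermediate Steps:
$\left(\left(697 - 919\right) - 986\right) - \left(\left(-10\right) \left(-35\right) + 15\right) = \left(-222 - 986\right) - \left(350 + 15\right) = -1208 - 365 = -1573$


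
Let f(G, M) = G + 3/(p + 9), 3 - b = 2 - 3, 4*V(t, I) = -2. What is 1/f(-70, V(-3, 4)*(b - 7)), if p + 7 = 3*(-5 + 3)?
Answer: -4/283 ≈ -0.014134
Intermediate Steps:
V(t, I) = -½ (V(t, I) = (¼)*(-2) = -½)
b = 4 (b = 3 - (2 - 3) = 3 - 1*(-1) = 3 + 1 = 4)
p = -13 (p = -7 + 3*(-5 + 3) = -7 + 3*(-2) = -7 - 6 = -13)
f(G, M) = -¾ + G (f(G, M) = G + 3/(-13 + 9) = G + 3/(-4) = G + 3*(-¼) = G - ¾ = -¾ + G)
1/f(-70, V(-3, 4)*(b - 7)) = 1/(-¾ - 70) = 1/(-283/4) = -4/283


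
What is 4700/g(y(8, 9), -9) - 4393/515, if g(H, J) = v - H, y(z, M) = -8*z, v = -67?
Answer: -2433679/1545 ≈ -1575.2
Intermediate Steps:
g(H, J) = -67 - H
4700/g(y(8, 9), -9) - 4393/515 = 4700/(-67 - (-8)*8) - 4393/515 = 4700/(-67 - 1*(-64)) - 4393*1/515 = 4700/(-67 + 64) - 4393/515 = 4700/(-3) - 4393/515 = 4700*(-1/3) - 4393/515 = -4700/3 - 4393/515 = -2433679/1545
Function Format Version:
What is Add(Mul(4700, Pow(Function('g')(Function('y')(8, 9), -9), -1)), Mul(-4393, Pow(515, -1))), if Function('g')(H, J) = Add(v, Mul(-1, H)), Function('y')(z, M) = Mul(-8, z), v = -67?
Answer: Rational(-2433679, 1545) ≈ -1575.2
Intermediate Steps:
Function('g')(H, J) = Add(-67, Mul(-1, H))
Add(Mul(4700, Pow(Function('g')(Function('y')(8, 9), -9), -1)), Mul(-4393, Pow(515, -1))) = Add(Mul(4700, Pow(Add(-67, Mul(-1, Mul(-8, 8))), -1)), Mul(-4393, Pow(515, -1))) = Add(Mul(4700, Pow(Add(-67, Mul(-1, -64)), -1)), Mul(-4393, Rational(1, 515))) = Add(Mul(4700, Pow(Add(-67, 64), -1)), Rational(-4393, 515)) = Add(Mul(4700, Pow(-3, -1)), Rational(-4393, 515)) = Add(Mul(4700, Rational(-1, 3)), Rational(-4393, 515)) = Add(Rational(-4700, 3), Rational(-4393, 515)) = Rational(-2433679, 1545)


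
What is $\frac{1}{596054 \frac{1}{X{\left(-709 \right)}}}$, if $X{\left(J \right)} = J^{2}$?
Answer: $\frac{502681}{596054} \approx 0.84335$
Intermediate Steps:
$\frac{1}{596054 \frac{1}{X{\left(-709 \right)}}} = \frac{1}{596054 \frac{1}{\left(-709\right)^{2}}} = \frac{1}{596054 \cdot \frac{1}{502681}} = \frac{1}{\frac{596054}{502681}} = \frac{502681}{596054}$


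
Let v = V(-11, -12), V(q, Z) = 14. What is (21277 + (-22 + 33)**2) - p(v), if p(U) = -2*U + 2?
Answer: 21424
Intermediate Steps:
v = 14
p(U) = 2 - 2*U
(21277 + (-22 + 33)**2) - p(v) = (21277 + (-22 + 33)**2) - (2 - 2*14) = (21277 + 11**2) - (2 - 28) = (21277 + 121) - 1*(-26) = 21398 + 26 = 21424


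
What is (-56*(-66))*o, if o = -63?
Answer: -232848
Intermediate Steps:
(-56*(-66))*o = -56*(-66)*(-63) = 3696*(-63) = -232848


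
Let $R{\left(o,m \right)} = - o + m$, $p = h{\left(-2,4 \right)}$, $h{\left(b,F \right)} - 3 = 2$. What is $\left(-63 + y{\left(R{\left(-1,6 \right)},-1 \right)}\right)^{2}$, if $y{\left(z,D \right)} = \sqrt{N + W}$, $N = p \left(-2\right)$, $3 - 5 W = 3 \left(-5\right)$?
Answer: $\frac{19813}{5} - \frac{504 i \sqrt{10}}{5} \approx 3962.6 - 318.76 i$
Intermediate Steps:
$W = \frac{18}{5}$ ($W = \frac{3}{5} - \frac{3 \left(-5\right)}{5} = \frac{3}{5} - -3 = \frac{3}{5} + 3 = \frac{18}{5} \approx 3.6$)
$h{\left(b,F \right)} = 5$ ($h{\left(b,F \right)} = 3 + 2 = 5$)
$p = 5$
$N = -10$ ($N = 5 \left(-2\right) = -10$)
$R{\left(o,m \right)} = m - o$
$y{\left(z,D \right)} = \frac{4 i \sqrt{10}}{5}$ ($y{\left(z,D \right)} = \sqrt{-10 + \frac{18}{5}} = \sqrt{- \frac{32}{5}} = \frac{4 i \sqrt{10}}{5}$)
$\left(-63 + y{\left(R{\left(-1,6 \right)},-1 \right)}\right)^{2} = \left(-63 + \frac{4 i \sqrt{10}}{5}\right)^{2}$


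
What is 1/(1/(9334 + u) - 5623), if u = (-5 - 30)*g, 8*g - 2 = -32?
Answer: -37861/212892399 ≈ -0.00017784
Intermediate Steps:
g = -15/4 (g = 1/4 + (1/8)*(-32) = 1/4 - 4 = -15/4 ≈ -3.7500)
u = 525/4 (u = (-5 - 30)*(-15/4) = -35*(-15/4) = 525/4 ≈ 131.25)
1/(1/(9334 + u) - 5623) = 1/(1/(9334 + 525/4) - 5623) = 1/(1/(37861/4) - 5623) = 1/(4/37861 - 5623) = 1/(-212892399/37861) = -37861/212892399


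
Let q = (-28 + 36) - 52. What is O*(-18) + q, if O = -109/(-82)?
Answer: -2785/41 ≈ -67.927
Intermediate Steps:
q = -44 (q = 8 - 52 = -44)
O = 109/82 (O = -109*(-1/82) = 109/82 ≈ 1.3293)
O*(-18) + q = (109/82)*(-18) - 44 = -981/41 - 44 = -2785/41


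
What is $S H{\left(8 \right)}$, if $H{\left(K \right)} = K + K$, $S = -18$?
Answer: $-288$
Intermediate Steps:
$H{\left(K \right)} = 2 K$
$S H{\left(8 \right)} = - 18 \cdot 2 \cdot 8 = \left(-18\right) 16 = -288$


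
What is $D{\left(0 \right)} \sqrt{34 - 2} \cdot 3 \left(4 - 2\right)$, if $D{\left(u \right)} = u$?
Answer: $0$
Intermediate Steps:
$D{\left(0 \right)} \sqrt{34 - 2} \cdot 3 \left(4 - 2\right) = 0 \sqrt{34 - 2} \cdot 3 \left(4 - 2\right) = 0 \sqrt{32} \cdot 3 \cdot 2 = 0 \cdot 4 \sqrt{2} \cdot 6 = 0 \cdot 6 = 0$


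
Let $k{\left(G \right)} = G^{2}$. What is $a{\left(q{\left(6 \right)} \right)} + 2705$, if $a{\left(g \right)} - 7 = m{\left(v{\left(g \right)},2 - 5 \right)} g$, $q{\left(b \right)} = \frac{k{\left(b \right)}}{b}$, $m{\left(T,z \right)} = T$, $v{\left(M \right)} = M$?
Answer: $2748$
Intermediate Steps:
$q{\left(b \right)} = b$ ($q{\left(b \right)} = \frac{b^{2}}{b} = b$)
$a{\left(g \right)} = 7 + g^{2}$ ($a{\left(g \right)} = 7 + g g = 7 + g^{2}$)
$a{\left(q{\left(6 \right)} \right)} + 2705 = \left(7 + 6^{2}\right) + 2705 = \left(7 + 36\right) + 2705 = 43 + 2705 = 2748$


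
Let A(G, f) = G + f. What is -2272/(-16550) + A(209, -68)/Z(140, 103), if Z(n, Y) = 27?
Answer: 399149/74475 ≈ 5.3595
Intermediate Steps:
-2272/(-16550) + A(209, -68)/Z(140, 103) = -2272/(-16550) + (209 - 68)/27 = -2272*(-1/16550) + 141*(1/27) = 1136/8275 + 47/9 = 399149/74475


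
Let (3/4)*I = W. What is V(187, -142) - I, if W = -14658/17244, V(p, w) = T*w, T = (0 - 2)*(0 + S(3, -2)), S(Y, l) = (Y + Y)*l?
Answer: -14687002/4311 ≈ -3406.9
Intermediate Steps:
S(Y, l) = 2*Y*l (S(Y, l) = (2*Y)*l = 2*Y*l)
T = 24 (T = (0 - 2)*(0 + 2*3*(-2)) = -2*(0 - 12) = -2*(-12) = 24)
V(p, w) = 24*w
W = -2443/2874 (W = -14658*1/17244 = -2443/2874 ≈ -0.85003)
I = -4886/4311 (I = (4/3)*(-2443/2874) = -4886/4311 ≈ -1.1334)
V(187, -142) - I = 24*(-142) - 1*(-4886/4311) = -3408 + 4886/4311 = -14687002/4311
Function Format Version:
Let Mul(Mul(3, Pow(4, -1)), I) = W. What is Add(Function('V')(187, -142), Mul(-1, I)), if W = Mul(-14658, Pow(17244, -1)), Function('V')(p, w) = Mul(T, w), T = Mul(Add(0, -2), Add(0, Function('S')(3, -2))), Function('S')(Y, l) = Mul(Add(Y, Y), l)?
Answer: Rational(-14687002, 4311) ≈ -3406.9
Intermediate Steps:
Function('S')(Y, l) = Mul(2, Y, l) (Function('S')(Y, l) = Mul(Mul(2, Y), l) = Mul(2, Y, l))
T = 24 (T = Mul(Add(0, -2), Add(0, Mul(2, 3, -2))) = Mul(-2, Add(0, -12)) = Mul(-2, -12) = 24)
Function('V')(p, w) = Mul(24, w)
W = Rational(-2443, 2874) (W = Mul(-14658, Rational(1, 17244)) = Rational(-2443, 2874) ≈ -0.85003)
I = Rational(-4886, 4311) (I = Mul(Rational(4, 3), Rational(-2443, 2874)) = Rational(-4886, 4311) ≈ -1.1334)
Add(Function('V')(187, -142), Mul(-1, I)) = Add(Mul(24, -142), Mul(-1, Rational(-4886, 4311))) = Add(-3408, Rational(4886, 4311)) = Rational(-14687002, 4311)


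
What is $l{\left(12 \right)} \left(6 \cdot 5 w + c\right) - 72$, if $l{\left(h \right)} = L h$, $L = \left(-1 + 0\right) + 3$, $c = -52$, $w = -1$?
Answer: $-2040$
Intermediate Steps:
$L = 2$ ($L = -1 + 3 = 2$)
$l{\left(h \right)} = 2 h$
$l{\left(12 \right)} \left(6 \cdot 5 w + c\right) - 72 = 2 \cdot 12 \left(6 \cdot 5 \left(-1\right) - 52\right) - 72 = 24 \left(30 \left(-1\right) - 52\right) - 72 = 24 \left(-30 - 52\right) - 72 = 24 \left(-82\right) - 72 = -1968 - 72 = -2040$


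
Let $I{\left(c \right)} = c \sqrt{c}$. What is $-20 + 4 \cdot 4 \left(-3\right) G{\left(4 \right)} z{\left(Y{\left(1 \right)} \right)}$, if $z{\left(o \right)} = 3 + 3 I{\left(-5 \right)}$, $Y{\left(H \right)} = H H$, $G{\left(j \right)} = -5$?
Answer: $700 - 3600 i \sqrt{5} \approx 700.0 - 8049.8 i$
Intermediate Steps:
$I{\left(c \right)} = c^{\frac{3}{2}}$
$Y{\left(H \right)} = H^{2}$
$z{\left(o \right)} = 3 - 15 i \sqrt{5}$ ($z{\left(o \right)} = 3 + 3 \left(-5\right)^{\frac{3}{2}} = 3 + 3 \left(- 5 i \sqrt{5}\right) = 3 - 15 i \sqrt{5}$)
$-20 + 4 \cdot 4 \left(-3\right) G{\left(4 \right)} z{\left(Y{\left(1 \right)} \right)} = -20 + 4 \cdot 4 \left(-3\right) \left(-5\right) \left(3 - 15 i \sqrt{5}\right) = -20 + 4 \left(\left(-12\right) \left(-5\right)\right) \left(3 - 15 i \sqrt{5}\right) = -20 + 4 \cdot 60 \left(3 - 15 i \sqrt{5}\right) = -20 + 240 \left(3 - 15 i \sqrt{5}\right) = -20 + \left(720 - 3600 i \sqrt{5}\right) = 700 - 3600 i \sqrt{5}$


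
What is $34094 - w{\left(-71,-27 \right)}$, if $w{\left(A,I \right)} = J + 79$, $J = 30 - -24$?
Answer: $33961$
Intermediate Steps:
$J = 54$ ($J = 30 + 24 = 54$)
$w{\left(A,I \right)} = 133$ ($w{\left(A,I \right)} = 54 + 79 = 133$)
$34094 - w{\left(-71,-27 \right)} = 34094 - 133 = 33961$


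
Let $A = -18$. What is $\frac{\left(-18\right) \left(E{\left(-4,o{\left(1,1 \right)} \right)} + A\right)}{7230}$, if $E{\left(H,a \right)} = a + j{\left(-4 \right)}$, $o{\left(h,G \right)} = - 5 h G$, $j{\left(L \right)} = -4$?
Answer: $\frac{81}{1205} \approx 0.06722$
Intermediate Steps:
$o{\left(h,G \right)} = - 5 G h$
$E{\left(H,a \right)} = -4 + a$ ($E{\left(H,a \right)} = a - 4 = -4 + a$)
$\frac{\left(-18\right) \left(E{\left(-4,o{\left(1,1 \right)} \right)} + A\right)}{7230} = \frac{\left(-18\right) \left(\left(-4 - 5 \cdot 1\right) - 18\right)}{7230} = - 18 \left(\left(-4 - 5\right) - 18\right) \frac{1}{7230} = - 18 \left(-9 - 18\right) \frac{1}{7230} = \left(-18\right) \left(-27\right) \frac{1}{7230} = 486 \cdot \frac{1}{7230} = \frac{81}{1205}$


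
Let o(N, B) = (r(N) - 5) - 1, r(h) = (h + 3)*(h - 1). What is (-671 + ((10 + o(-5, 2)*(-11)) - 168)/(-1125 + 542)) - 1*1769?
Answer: -1422296/583 ≈ -2439.6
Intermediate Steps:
r(h) = (-1 + h)*(3 + h) (r(h) = (3 + h)*(-1 + h) = (-1 + h)*(3 + h))
o(N, B) = -9 + N**2 + 2*N (o(N, B) = ((-3 + N**2 + 2*N) - 5) - 1 = (-8 + N**2 + 2*N) - 1 = -9 + N**2 + 2*N)
(-671 + ((10 + o(-5, 2)*(-11)) - 168)/(-1125 + 542)) - 1*1769 = (-671 + ((10 + (-9 + (-5)**2 + 2*(-5))*(-11)) - 168)/(-1125 + 542)) - 1*1769 = (-671 + ((10 + (-9 + 25 - 10)*(-11)) - 168)/(-583)) - 1769 = (-671 + ((10 + 6*(-11)) - 168)*(-1/583)) - 1769 = (-671 + ((10 - 66) - 168)*(-1/583)) - 1769 = (-671 + (-56 - 168)*(-1/583)) - 1769 = (-671 - 224*(-1/583)) - 1769 = (-671 + 224/583) - 1769 = -390969/583 - 1769 = -1422296/583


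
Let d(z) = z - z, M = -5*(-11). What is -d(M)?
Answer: 0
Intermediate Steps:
M = 55
d(z) = 0
-d(M) = -1*0 = 0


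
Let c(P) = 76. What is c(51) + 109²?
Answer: 11957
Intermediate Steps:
c(51) + 109² = 76 + 109² = 76 + 11881 = 11957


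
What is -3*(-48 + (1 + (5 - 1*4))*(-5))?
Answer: 174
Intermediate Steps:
-3*(-48 + (1 + (5 - 1*4))*(-5)) = -3*(-48 + (1 + (5 - 4))*(-5)) = -3*(-48 + (1 + 1)*(-5)) = -3*(-48 + 2*(-5)) = -3*(-48 - 10) = -3*(-58) = 174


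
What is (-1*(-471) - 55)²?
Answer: 173056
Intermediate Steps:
(-1*(-471) - 55)² = (471 - 55)² = 416² = 173056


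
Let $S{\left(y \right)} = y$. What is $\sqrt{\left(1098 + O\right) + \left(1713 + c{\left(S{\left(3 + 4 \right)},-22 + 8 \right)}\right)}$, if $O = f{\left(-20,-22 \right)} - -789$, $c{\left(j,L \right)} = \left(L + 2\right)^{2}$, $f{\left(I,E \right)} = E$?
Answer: $\sqrt{3722} \approx 61.008$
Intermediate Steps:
$c{\left(j,L \right)} = \left(2 + L\right)^{2}$
$O = 767$ ($O = -22 - -789 = -22 + 789 = 767$)
$\sqrt{\left(1098 + O\right) + \left(1713 + c{\left(S{\left(3 + 4 \right)},-22 + 8 \right)}\right)} = \sqrt{\left(1098 + 767\right) + \left(1713 + \left(2 + \left(-22 + 8\right)\right)^{2}\right)} = \sqrt{1865 + \left(1713 + \left(2 - 14\right)^{2}\right)} = \sqrt{1865 + \left(1713 + \left(-12\right)^{2}\right)} = \sqrt{1865 + \left(1713 + 144\right)} = \sqrt{1865 + 1857} = \sqrt{3722}$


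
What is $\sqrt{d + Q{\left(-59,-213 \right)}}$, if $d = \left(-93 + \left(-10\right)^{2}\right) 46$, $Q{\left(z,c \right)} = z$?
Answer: $\sqrt{263} \approx 16.217$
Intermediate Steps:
$d = 322$ ($d = \left(-93 + 100\right) 46 = 7 \cdot 46 = 322$)
$\sqrt{d + Q{\left(-59,-213 \right)}} = \sqrt{322 - 59} = \sqrt{263}$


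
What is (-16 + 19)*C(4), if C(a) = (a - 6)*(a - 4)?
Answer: 0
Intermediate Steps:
C(a) = (-6 + a)*(-4 + a)
(-16 + 19)*C(4) = (-16 + 19)*(24 + 4² - 10*4) = 3*(24 + 16 - 40) = 3*0 = 0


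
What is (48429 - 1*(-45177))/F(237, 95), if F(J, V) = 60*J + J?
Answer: 31202/4819 ≈ 6.4748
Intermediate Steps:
F(J, V) = 61*J
(48429 - 1*(-45177))/F(237, 95) = (48429 - 1*(-45177))/((61*237)) = (48429 + 45177)/14457 = 93606*(1/14457) = 31202/4819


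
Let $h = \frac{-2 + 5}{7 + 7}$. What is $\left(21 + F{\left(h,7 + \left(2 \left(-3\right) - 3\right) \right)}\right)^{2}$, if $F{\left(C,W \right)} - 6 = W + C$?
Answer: $\frac{124609}{196} \approx 635.76$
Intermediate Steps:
$h = \frac{3}{14} \approx 0.21429$
$F{\left(C,W \right)} = 6 + C + W$ ($F{\left(C,W \right)} = 6 + \left(W + C\right) = 6 + \left(C + W\right) = 6 + C + W$)
$\left(21 + F{\left(h,7 + \left(2 \left(-3\right) - 3\right) \right)}\right)^{2} = \left(21 + \left(6 + \frac{3}{14} + \left(7 + \left(2 \left(-3\right) - 3\right)\right)\right)\right)^{2} = \left(21 + \left(6 + \frac{3}{14} + \left(7 - 9\right)\right)\right)^{2} = \left(21 + \left(6 + \frac{3}{14} - 2\right)\right)^{2} = \left(21 + \frac{59}{14}\right)^{2} = \left(\frac{353}{14}\right)^{2} = \frac{124609}{196}$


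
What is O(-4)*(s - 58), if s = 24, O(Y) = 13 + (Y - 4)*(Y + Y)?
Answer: -2618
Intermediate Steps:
O(Y) = 13 + 2*Y*(-4 + Y) (O(Y) = 13 + (-4 + Y)*(2*Y) = 13 + 2*Y*(-4 + Y))
O(-4)*(s - 58) = (13 - 8*(-4) + 2*(-4)²)*(24 - 58) = (13 + 32 + 2*16)*(-34) = (13 + 32 + 32)*(-34) = 77*(-34) = -2618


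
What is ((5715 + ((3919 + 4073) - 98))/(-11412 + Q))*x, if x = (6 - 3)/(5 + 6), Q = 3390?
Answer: -13609/29414 ≈ -0.46267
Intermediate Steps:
x = 3/11 ≈ 0.27273
((5715 + ((3919 + 4073) - 98))/(-11412 + Q))*x = ((5715 + ((3919 + 4073) - 98))/(-11412 + 3390))*(3/11) = ((5715 + (7992 - 98))/(-8022))*(3/11) = ((5715 + 7894)*(-1/8022))*(3/11) = (13609*(-1/8022))*(3/11) = -13609/8022*3/11 = -13609/29414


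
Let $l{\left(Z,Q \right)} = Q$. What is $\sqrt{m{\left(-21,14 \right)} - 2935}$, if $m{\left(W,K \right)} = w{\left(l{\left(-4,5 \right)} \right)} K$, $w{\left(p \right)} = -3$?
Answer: $i \sqrt{2977} \approx 54.562 i$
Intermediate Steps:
$m{\left(W,K \right)} = - 3 K$
$\sqrt{m{\left(-21,14 \right)} - 2935} = \sqrt{\left(-3\right) 14 - 2935} = \sqrt{-42 - 2935} = \sqrt{-2977} = i \sqrt{2977}$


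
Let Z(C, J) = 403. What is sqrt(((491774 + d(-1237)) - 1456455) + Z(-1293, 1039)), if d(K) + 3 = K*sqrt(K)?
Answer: sqrt(-964281 - 1237*I*sqrt(1237)) ≈ 22.147 - 982.23*I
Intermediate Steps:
d(K) = -3 + K**(3/2) (d(K) = -3 + K*sqrt(K) = -3 + K**(3/2))
sqrt(((491774 + d(-1237)) - 1456455) + Z(-1293, 1039)) = sqrt(((491774 + (-3 + (-1237)**(3/2))) - 1456455) + 403) = sqrt(((491774 + (-3 - 1237*I*sqrt(1237))) - 1456455) + 403) = sqrt(((491771 - 1237*I*sqrt(1237)) - 1456455) + 403) = sqrt((-964684 - 1237*I*sqrt(1237)) + 403) = sqrt(-964281 - 1237*I*sqrt(1237))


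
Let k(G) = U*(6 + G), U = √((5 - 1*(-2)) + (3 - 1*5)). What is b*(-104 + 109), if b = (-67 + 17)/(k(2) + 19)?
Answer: -4750/41 + 2000*√5/41 ≈ -6.7772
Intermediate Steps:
U = √5 (U = √((5 + 2) + (3 - 5)) = √(7 - 2) = √5 ≈ 2.2361)
k(G) = √5*(6 + G)
b = -50/(19 + 8*√5) (b = (-67 + 17)/(√5*(6 + 2) + 19) = -50/(√5*8 + 19) = -50/(8*√5 + 19) = -50/(19 + 8*√5) ≈ -1.3554)
b*(-104 + 109) = (-950/41 + 400*√5/41)*(-104 + 109) = (-950/41 + 400*√5/41)*5 = -4750/41 + 2000*√5/41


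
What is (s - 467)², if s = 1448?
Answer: 962361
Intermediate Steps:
(s - 467)² = (1448 - 467)² = 981² = 962361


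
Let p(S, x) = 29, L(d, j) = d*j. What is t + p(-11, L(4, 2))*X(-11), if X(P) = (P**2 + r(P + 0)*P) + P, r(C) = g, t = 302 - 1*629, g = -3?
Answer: 3820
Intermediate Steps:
t = -327 (t = 302 - 629 = -327)
r(C) = -3
X(P) = P**2 - 2*P (X(P) = (P**2 - 3*P) + P = P**2 - 2*P)
t + p(-11, L(4, 2))*X(-11) = -327 + 29*(-11*(-2 - 11)) = -327 + 29*(-11*(-13)) = -327 + 29*143 = -327 + 4147 = 3820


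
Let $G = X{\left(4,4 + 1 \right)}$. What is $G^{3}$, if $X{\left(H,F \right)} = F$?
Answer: $125$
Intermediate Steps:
$G = 5$ ($G = 4 + 1 = 5$)
$G^{3} = 5^{3} = 125$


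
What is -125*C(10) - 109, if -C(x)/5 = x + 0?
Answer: 6141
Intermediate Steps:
C(x) = -5*x (C(x) = -5*(x + 0) = -5*x)
-125*C(10) - 109 = -(-625)*10 - 109 = -125*(-50) - 109 = 6250 - 109 = 6141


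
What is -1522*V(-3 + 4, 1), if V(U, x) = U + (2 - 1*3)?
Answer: 0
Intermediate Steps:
V(U, x) = -1 + U (V(U, x) = U + (2 - 3) = U - 1 = -1 + U)
-1522*V(-3 + 4, 1) = -1522*(-1 + (-3 + 4)) = -1522*(-1 + 1) = -1522*0 = 0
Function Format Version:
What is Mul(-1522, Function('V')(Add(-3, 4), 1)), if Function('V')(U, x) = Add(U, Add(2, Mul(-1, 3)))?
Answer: 0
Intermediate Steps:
Function('V')(U, x) = Add(-1, U) (Function('V')(U, x) = Add(U, Add(2, -3)) = Add(U, -1) = Add(-1, U))
Mul(-1522, Function('V')(Add(-3, 4), 1)) = Mul(-1522, Add(-1, Add(-3, 4))) = Mul(-1522, Add(-1, 1)) = Mul(-1522, 0) = 0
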